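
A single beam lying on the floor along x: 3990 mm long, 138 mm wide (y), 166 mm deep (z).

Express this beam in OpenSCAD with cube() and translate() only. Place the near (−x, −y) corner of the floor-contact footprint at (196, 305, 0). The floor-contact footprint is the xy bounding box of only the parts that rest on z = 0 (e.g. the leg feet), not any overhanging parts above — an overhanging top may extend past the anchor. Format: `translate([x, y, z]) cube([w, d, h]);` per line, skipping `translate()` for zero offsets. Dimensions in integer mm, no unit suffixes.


translate([196, 305, 0]) cube([3990, 138, 166]);


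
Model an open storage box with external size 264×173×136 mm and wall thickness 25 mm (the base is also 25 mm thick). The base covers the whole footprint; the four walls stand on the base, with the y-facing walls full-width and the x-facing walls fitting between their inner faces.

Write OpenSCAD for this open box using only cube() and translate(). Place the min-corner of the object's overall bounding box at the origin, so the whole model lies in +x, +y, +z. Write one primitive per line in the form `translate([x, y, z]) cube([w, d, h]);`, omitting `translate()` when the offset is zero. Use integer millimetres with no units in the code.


cube([264, 173, 25]);
translate([0, 0, 25]) cube([264, 25, 111]);
translate([0, 148, 25]) cube([264, 25, 111]);
translate([0, 25, 25]) cube([25, 123, 111]);
translate([239, 25, 25]) cube([25, 123, 111]);


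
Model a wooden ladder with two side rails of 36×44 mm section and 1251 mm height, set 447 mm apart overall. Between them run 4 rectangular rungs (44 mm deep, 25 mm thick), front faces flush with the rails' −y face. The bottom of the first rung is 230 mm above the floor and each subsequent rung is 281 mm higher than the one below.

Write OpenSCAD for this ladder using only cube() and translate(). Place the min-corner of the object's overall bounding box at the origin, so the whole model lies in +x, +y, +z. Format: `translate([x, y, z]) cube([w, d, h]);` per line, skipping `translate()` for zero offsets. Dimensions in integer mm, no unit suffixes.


cube([36, 44, 1251]);
translate([411, 0, 0]) cube([36, 44, 1251]);
translate([36, 0, 230]) cube([375, 44, 25]);
translate([36, 0, 511]) cube([375, 44, 25]);
translate([36, 0, 792]) cube([375, 44, 25]);
translate([36, 0, 1073]) cube([375, 44, 25]);


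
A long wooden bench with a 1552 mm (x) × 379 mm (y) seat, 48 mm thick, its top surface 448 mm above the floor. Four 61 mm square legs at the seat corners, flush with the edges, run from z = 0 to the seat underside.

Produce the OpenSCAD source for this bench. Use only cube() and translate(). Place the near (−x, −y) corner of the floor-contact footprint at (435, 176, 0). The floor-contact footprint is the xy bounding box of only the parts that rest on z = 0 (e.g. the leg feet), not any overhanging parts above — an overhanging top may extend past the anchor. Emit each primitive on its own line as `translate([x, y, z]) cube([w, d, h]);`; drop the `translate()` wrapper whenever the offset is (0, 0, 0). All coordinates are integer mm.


// leg_h = 448 − 48 = 400
translate([435, 176, 400]) cube([1552, 379, 48]);
translate([435, 176, 0]) cube([61, 61, 400]);
translate([435, 494, 0]) cube([61, 61, 400]);
translate([1926, 176, 0]) cube([61, 61, 400]);
translate([1926, 494, 0]) cube([61, 61, 400]);


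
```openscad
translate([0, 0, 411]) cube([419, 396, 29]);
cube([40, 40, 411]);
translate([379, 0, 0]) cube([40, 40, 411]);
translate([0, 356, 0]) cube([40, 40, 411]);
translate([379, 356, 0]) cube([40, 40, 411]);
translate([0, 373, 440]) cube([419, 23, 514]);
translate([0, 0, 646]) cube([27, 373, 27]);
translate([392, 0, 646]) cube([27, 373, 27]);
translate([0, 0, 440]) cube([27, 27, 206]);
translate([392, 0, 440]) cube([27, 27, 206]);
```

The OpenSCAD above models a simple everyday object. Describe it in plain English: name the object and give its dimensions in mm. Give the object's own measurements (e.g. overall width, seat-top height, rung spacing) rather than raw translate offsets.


A chair. The seat is a 419×396×29 mm slab with its top at z = 440 mm, on four 40×40 mm corner legs (flush with the seat edges, standing on z = 0). A flat backrest 23 mm thick, 514 mm tall, spans the full seat width and rises from the seat top along its +y edge, rear face flush with the rear of the seat. Two armrests of 27×27 mm section run along each side from the seat's front edge to the front of the backrest, top faces 233 mm above the seat top and outer faces flush with the seat's x-edges; a 27×27 mm post under the front of each armrest stands on the seat at the front corner.


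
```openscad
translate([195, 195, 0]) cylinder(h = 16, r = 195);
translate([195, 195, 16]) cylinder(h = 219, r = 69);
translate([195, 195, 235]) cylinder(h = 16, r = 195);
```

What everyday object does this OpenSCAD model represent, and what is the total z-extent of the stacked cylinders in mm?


A spool. The overall height is 251 mm.

Three coaxial cylinders, large–small–large — a spool. Two 16 mm flanges and a 219 mm core give 16 + 219 + 16 = 251 mm.


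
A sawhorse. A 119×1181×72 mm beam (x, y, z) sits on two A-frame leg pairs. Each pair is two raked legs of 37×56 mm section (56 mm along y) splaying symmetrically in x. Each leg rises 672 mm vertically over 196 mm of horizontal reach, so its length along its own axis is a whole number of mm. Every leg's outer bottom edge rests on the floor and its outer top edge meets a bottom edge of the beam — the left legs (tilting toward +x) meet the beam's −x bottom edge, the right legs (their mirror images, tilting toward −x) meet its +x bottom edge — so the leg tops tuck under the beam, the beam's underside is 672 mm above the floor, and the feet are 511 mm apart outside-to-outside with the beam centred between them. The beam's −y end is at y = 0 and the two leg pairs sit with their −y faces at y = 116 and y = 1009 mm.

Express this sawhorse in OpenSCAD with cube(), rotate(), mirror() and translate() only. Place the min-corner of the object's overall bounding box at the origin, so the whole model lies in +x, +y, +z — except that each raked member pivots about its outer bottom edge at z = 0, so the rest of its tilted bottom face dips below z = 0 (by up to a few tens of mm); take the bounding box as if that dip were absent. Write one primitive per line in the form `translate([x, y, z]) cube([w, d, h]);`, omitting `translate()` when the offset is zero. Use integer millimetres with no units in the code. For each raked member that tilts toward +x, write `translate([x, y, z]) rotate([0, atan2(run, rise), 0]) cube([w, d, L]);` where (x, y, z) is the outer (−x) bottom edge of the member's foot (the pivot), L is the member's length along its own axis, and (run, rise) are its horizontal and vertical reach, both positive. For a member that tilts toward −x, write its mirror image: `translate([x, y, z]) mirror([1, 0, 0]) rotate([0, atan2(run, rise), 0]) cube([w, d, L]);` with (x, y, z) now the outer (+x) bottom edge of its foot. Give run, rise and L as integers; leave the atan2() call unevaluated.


// leg length = √(196² + 672²) = 700
// right-leg outer foot x = 2·196 + 119 = 511
// beam min-corner = (196, 0, 672)
translate([196, 0, 672]) cube([119, 1181, 72]);
translate([0, 116, 0]) rotate([0, atan2(196, 672), 0]) cube([37, 56, 700]);
translate([511, 116, 0]) mirror([1, 0, 0]) rotate([0, atan2(196, 672), 0]) cube([37, 56, 700]);
translate([0, 1009, 0]) rotate([0, atan2(196, 672), 0]) cube([37, 56, 700]);
translate([511, 1009, 0]) mirror([1, 0, 0]) rotate([0, atan2(196, 672), 0]) cube([37, 56, 700]);


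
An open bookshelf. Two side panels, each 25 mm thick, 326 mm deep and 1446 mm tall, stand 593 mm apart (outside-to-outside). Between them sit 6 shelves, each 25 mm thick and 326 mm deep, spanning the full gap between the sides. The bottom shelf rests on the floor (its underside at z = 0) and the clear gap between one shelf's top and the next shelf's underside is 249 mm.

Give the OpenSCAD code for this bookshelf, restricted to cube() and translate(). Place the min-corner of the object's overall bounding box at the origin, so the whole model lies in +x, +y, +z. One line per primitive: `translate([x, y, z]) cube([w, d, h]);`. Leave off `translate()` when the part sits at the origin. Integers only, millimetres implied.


cube([25, 326, 1446]);
translate([568, 0, 0]) cube([25, 326, 1446]);
translate([25, 0, 0]) cube([543, 326, 25]);
translate([25, 0, 274]) cube([543, 326, 25]);
translate([25, 0, 548]) cube([543, 326, 25]);
translate([25, 0, 822]) cube([543, 326, 25]);
translate([25, 0, 1096]) cube([543, 326, 25]);
translate([25, 0, 1370]) cube([543, 326, 25]);


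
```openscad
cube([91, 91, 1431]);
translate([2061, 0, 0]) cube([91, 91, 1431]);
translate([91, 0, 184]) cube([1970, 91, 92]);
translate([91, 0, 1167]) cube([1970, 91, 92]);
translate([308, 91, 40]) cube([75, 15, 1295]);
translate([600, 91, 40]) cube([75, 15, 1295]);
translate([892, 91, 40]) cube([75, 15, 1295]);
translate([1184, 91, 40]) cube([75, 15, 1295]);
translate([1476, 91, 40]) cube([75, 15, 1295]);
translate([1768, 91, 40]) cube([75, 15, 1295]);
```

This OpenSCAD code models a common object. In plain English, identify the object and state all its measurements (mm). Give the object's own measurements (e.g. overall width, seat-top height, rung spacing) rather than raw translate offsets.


A fence section. Two 91×91 mm posts, 1431 mm tall, stand on the floor with a clear span of 1970 mm between their inner faces. Two horizontal rails of 91×92 mm section span the gap between the posts with their undersides at z = 184 mm and z = 1167 mm, flush with the posts' −y face. 6 pickets, each 75 mm wide, 15 mm thick and 1295 mm tall, are fixed to the +y face of the rails with their bottoms at z = 40 mm, spaced across the span with a 217 mm gap after the −x post and between neighbouring pickets, with 218 mm left before the +x post.


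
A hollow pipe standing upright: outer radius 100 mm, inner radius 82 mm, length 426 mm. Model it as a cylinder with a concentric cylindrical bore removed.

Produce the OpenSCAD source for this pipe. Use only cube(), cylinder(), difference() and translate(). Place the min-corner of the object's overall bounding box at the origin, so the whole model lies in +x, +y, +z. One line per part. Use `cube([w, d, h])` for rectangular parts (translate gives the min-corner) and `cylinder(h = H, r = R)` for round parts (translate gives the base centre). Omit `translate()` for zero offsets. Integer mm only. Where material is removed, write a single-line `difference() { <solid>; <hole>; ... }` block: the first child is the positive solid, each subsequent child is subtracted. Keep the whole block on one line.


difference() { translate([100, 100, 0]) cylinder(h = 426, r = 100); translate([100, 100, 0]) cylinder(h = 426, r = 82); }


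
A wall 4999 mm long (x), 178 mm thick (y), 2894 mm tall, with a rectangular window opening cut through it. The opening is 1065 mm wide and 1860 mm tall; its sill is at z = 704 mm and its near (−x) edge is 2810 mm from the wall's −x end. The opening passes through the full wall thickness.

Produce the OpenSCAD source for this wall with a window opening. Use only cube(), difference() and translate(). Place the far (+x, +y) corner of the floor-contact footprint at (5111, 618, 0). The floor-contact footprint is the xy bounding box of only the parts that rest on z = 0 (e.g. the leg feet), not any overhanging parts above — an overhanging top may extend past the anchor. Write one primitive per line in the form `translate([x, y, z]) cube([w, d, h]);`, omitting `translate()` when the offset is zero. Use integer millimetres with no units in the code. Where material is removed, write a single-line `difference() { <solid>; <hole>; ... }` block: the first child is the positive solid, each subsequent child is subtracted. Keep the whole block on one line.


difference() { translate([112, 440, 0]) cube([4999, 178, 2894]); translate([2922, 440, 704]) cube([1065, 178, 1860]); }


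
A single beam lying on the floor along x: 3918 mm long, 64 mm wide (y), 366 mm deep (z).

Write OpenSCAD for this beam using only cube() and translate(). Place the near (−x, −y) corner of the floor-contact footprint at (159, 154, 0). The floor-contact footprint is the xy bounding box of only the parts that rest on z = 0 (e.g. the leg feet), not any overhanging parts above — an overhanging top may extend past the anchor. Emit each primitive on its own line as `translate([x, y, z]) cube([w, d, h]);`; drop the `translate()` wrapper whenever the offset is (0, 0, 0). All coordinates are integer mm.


translate([159, 154, 0]) cube([3918, 64, 366]);


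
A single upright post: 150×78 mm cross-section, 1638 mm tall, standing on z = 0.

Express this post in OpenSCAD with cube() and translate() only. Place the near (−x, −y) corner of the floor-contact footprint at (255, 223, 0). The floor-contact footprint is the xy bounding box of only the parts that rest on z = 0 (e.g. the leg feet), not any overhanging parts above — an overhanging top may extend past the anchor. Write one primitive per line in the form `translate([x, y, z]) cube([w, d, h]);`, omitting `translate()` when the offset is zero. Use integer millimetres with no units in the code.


translate([255, 223, 0]) cube([150, 78, 1638]);


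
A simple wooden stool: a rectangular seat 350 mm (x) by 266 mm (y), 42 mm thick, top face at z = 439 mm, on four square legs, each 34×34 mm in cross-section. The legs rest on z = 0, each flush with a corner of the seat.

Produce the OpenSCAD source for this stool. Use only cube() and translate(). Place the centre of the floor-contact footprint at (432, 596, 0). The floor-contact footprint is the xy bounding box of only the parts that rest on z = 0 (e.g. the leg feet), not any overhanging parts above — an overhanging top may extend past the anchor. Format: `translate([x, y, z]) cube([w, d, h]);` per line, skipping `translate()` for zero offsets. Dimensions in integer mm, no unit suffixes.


translate([257, 463, 397]) cube([350, 266, 42]);
translate([257, 463, 0]) cube([34, 34, 397]);
translate([573, 463, 0]) cube([34, 34, 397]);
translate([257, 695, 0]) cube([34, 34, 397]);
translate([573, 695, 0]) cube([34, 34, 397]);


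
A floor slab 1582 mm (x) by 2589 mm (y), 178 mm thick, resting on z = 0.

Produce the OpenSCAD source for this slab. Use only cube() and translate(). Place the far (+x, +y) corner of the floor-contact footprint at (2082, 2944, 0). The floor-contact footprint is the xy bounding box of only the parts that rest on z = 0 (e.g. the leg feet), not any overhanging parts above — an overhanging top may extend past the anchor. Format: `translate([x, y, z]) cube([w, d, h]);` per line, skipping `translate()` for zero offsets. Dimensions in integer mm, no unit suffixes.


translate([500, 355, 0]) cube([1582, 2589, 178]);


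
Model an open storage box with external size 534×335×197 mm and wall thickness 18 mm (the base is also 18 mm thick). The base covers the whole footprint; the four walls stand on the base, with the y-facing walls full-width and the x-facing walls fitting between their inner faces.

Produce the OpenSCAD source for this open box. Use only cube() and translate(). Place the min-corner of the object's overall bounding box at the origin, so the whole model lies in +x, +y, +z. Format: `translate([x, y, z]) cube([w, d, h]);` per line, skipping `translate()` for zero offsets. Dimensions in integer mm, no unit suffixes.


cube([534, 335, 18]);
translate([0, 0, 18]) cube([534, 18, 179]);
translate([0, 317, 18]) cube([534, 18, 179]);
translate([0, 18, 18]) cube([18, 299, 179]);
translate([516, 18, 18]) cube([18, 299, 179]);


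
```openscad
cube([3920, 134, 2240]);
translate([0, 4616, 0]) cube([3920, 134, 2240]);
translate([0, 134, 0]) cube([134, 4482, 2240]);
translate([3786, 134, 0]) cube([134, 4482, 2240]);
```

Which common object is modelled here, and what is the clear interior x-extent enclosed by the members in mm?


A house (or room) frame. The interior width is 3652 mm.

Four 2240 mm walls enclosing a rectangle with no floor or roof — a room or house frame. Outside width is 3920 mm and wall thickness is 134 mm, so the interior width is 3920 − 2 × 134 = 3652 mm.


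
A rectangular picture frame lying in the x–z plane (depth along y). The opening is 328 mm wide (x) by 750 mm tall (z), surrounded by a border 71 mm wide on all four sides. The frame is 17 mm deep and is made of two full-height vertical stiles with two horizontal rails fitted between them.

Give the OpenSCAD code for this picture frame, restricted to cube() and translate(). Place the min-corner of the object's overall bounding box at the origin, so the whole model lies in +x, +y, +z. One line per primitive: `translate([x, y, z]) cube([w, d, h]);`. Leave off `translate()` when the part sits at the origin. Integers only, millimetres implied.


cube([71, 17, 892]);
translate([399, 0, 0]) cube([71, 17, 892]);
translate([71, 0, 0]) cube([328, 17, 71]);
translate([71, 0, 821]) cube([328, 17, 71]);


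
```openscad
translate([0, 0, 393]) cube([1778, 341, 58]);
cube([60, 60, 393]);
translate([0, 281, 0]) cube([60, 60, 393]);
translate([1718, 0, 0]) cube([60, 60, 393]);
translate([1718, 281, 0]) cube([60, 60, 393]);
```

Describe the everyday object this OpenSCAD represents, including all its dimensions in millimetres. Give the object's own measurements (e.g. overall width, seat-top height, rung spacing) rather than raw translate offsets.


A bench: a 1778×341 mm seat slab, 58 mm thick, top at z = 451 mm, on four 60×60 mm square legs flush with the seat corners and standing on z = 0.


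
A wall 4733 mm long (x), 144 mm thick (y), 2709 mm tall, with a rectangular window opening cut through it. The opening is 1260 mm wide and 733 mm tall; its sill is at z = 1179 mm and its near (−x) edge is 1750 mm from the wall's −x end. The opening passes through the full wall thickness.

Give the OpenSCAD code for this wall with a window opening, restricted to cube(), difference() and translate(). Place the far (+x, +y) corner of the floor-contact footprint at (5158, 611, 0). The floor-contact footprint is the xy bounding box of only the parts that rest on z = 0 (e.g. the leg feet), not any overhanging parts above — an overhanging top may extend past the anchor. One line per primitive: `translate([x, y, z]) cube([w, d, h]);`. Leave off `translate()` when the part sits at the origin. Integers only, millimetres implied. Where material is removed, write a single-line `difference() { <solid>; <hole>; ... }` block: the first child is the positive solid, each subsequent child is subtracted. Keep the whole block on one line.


difference() { translate([425, 467, 0]) cube([4733, 144, 2709]); translate([2175, 467, 1179]) cube([1260, 144, 733]); }


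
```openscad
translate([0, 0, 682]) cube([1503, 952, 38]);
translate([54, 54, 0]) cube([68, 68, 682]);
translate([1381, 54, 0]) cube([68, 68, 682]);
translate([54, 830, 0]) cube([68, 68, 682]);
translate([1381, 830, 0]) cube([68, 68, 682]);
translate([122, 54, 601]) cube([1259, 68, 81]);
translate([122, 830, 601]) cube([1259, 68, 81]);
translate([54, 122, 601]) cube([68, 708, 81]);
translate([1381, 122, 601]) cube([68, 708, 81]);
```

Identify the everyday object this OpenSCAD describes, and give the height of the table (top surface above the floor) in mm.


A table. The table height is 720 mm.

A 1503×952×38 slab sits at z = 682 on four 68 mm square posts — a table. The top surface is at 682 + 38 = 720 mm.


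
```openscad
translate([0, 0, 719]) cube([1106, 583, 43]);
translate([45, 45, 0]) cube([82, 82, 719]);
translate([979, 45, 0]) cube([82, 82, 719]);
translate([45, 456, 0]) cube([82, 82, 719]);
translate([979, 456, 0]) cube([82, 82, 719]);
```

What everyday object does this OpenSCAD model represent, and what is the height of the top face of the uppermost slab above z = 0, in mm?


A table. The table height is 762 mm.

A 1106×583×43 slab sits at z = 719 on four 82 mm square posts — a table. The top surface is at 719 + 43 = 762 mm.


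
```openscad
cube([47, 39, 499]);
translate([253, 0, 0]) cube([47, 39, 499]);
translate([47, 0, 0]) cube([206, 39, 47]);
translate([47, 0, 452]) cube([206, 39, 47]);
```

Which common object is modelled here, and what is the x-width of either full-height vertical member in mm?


A picture frame. The border width is 47 mm.

Four thin pieces enclosing a rectangular opening — a picture frame. The two full-height stiles are 499 mm tall; the top rail sits at z = 452 and is 47 mm tall, so the border above the opening is 499 − 452 = 47 mm, matching the stile x-width.


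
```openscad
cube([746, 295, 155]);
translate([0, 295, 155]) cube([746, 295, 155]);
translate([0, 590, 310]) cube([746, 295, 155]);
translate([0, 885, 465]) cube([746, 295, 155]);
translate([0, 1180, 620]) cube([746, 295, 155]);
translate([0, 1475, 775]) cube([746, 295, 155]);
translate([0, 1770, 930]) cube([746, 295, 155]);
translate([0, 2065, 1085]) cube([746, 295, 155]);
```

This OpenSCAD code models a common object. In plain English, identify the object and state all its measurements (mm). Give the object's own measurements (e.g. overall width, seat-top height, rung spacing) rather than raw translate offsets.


A straight staircase of 8 solid steps. Each step is 746 mm wide (x), 295 mm deep (y, the going) and 155 mm tall (the rise). The first step rests on the floor; each subsequent step sits one going further in +y and one rise higher in +z, directly behind and above the previous step with no overlap.


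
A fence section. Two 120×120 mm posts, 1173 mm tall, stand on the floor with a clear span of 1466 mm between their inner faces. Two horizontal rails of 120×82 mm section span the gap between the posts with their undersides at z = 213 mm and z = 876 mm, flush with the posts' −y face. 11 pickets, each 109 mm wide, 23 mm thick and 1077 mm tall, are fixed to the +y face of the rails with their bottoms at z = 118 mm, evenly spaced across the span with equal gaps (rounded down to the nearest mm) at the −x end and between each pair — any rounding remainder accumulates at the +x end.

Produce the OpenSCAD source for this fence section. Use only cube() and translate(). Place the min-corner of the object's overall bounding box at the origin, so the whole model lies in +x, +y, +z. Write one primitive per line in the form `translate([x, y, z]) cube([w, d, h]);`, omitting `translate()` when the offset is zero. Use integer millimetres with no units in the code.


cube([120, 120, 1173]);
translate([1586, 0, 0]) cube([120, 120, 1173]);
translate([120, 0, 213]) cube([1466, 120, 82]);
translate([120, 0, 876]) cube([1466, 120, 82]);
translate([142, 120, 118]) cube([109, 23, 1077]);
translate([273, 120, 118]) cube([109, 23, 1077]);
translate([404, 120, 118]) cube([109, 23, 1077]);
translate([535, 120, 118]) cube([109, 23, 1077]);
translate([666, 120, 118]) cube([109, 23, 1077]);
translate([797, 120, 118]) cube([109, 23, 1077]);
translate([928, 120, 118]) cube([109, 23, 1077]);
translate([1059, 120, 118]) cube([109, 23, 1077]);
translate([1190, 120, 118]) cube([109, 23, 1077]);
translate([1321, 120, 118]) cube([109, 23, 1077]);
translate([1452, 120, 118]) cube([109, 23, 1077]);


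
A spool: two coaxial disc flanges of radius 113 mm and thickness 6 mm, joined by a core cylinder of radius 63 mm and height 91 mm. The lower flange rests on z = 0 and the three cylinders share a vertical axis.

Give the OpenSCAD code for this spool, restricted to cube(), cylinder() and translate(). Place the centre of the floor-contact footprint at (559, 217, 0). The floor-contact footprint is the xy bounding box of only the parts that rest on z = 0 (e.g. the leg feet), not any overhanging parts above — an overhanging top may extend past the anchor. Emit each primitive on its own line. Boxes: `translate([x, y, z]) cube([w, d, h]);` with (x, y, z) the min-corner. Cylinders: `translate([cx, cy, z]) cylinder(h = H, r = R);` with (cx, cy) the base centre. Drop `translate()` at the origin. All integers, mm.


translate([559, 217, 0]) cylinder(h = 6, r = 113);
translate([559, 217, 6]) cylinder(h = 91, r = 63);
translate([559, 217, 97]) cylinder(h = 6, r = 113);


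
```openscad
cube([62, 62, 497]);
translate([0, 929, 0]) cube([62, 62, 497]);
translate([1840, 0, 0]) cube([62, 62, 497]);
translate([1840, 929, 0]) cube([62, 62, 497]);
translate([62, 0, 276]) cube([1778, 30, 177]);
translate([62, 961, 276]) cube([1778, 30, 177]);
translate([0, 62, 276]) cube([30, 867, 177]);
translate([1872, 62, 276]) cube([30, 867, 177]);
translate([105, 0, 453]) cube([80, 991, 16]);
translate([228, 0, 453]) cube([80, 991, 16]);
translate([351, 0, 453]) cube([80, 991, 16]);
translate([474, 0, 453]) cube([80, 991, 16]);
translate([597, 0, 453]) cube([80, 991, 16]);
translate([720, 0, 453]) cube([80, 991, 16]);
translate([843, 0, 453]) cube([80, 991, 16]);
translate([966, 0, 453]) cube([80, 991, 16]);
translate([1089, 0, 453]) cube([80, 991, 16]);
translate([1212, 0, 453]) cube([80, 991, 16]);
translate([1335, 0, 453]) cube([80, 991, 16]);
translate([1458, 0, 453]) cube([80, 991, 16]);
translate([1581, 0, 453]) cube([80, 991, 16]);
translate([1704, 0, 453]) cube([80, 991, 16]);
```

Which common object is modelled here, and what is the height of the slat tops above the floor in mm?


A bed frame. The slat-top height is 469 mm.

Four posts, four rails, and a row of slats — a bed frame. Slats sit on the rails at z = 276 + 177 = 453; with slat thickness 16, the top is 469 mm.


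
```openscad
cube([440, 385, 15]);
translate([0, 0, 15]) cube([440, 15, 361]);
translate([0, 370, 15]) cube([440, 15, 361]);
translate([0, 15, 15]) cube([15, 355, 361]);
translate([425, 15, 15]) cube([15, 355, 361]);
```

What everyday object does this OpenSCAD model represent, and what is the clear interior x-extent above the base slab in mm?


An open box. The internal width is 410 mm.

A 440×385 base slab with four walls standing on it — an open box. The base is 440 mm wide and the walls are 15 mm thick, so the internal width is 440 − 2 × 15 = 410 mm.


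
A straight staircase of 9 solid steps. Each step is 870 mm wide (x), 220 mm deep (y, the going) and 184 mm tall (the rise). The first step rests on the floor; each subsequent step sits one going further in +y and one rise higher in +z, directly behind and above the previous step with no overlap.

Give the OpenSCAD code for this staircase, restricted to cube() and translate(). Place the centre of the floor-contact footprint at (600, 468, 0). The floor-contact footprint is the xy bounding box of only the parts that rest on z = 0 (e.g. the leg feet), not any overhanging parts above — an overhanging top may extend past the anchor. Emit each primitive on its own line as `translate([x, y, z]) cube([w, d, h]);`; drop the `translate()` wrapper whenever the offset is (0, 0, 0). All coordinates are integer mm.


translate([165, 358, 0]) cube([870, 220, 184]);
translate([165, 578, 184]) cube([870, 220, 184]);
translate([165, 798, 368]) cube([870, 220, 184]);
translate([165, 1018, 552]) cube([870, 220, 184]);
translate([165, 1238, 736]) cube([870, 220, 184]);
translate([165, 1458, 920]) cube([870, 220, 184]);
translate([165, 1678, 1104]) cube([870, 220, 184]);
translate([165, 1898, 1288]) cube([870, 220, 184]);
translate([165, 2118, 1472]) cube([870, 220, 184]);


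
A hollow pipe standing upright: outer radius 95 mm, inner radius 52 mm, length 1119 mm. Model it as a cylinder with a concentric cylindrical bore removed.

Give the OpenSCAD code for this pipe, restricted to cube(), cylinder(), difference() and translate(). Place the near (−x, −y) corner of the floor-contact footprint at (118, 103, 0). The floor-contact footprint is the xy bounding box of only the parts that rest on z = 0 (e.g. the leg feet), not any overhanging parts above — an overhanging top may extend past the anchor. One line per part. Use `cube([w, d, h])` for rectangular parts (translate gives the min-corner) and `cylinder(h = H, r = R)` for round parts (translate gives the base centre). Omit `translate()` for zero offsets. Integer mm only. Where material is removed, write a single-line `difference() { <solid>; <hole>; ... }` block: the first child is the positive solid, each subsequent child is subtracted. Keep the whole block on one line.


difference() { translate([213, 198, 0]) cylinder(h = 1119, r = 95); translate([213, 198, 0]) cylinder(h = 1119, r = 52); }


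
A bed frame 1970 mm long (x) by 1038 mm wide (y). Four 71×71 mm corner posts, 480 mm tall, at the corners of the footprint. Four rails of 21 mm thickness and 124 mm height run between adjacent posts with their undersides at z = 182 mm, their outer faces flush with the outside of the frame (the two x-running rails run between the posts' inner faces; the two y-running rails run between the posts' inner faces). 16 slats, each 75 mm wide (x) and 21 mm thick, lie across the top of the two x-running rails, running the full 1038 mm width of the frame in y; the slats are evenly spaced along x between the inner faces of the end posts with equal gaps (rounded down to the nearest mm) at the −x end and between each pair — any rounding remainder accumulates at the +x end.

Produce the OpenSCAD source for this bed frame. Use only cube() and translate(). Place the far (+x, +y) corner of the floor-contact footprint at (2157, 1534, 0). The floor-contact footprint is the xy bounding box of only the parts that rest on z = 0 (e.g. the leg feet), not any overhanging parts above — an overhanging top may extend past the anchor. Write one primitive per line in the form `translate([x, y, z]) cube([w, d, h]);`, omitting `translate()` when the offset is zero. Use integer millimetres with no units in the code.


translate([187, 496, 0]) cube([71, 71, 480]);
translate([187, 1463, 0]) cube([71, 71, 480]);
translate([2086, 496, 0]) cube([71, 71, 480]);
translate([2086, 1463, 0]) cube([71, 71, 480]);
translate([258, 496, 182]) cube([1828, 21, 124]);
translate([258, 1513, 182]) cube([1828, 21, 124]);
translate([187, 567, 182]) cube([21, 896, 124]);
translate([2136, 567, 182]) cube([21, 896, 124]);
translate([294, 496, 306]) cube([75, 1038, 21]);
translate([405, 496, 306]) cube([75, 1038, 21]);
translate([516, 496, 306]) cube([75, 1038, 21]);
translate([627, 496, 306]) cube([75, 1038, 21]);
translate([738, 496, 306]) cube([75, 1038, 21]);
translate([849, 496, 306]) cube([75, 1038, 21]);
translate([960, 496, 306]) cube([75, 1038, 21]);
translate([1071, 496, 306]) cube([75, 1038, 21]);
translate([1182, 496, 306]) cube([75, 1038, 21]);
translate([1293, 496, 306]) cube([75, 1038, 21]);
translate([1404, 496, 306]) cube([75, 1038, 21]);
translate([1515, 496, 306]) cube([75, 1038, 21]);
translate([1626, 496, 306]) cube([75, 1038, 21]);
translate([1737, 496, 306]) cube([75, 1038, 21]);
translate([1848, 496, 306]) cube([75, 1038, 21]);
translate([1959, 496, 306]) cube([75, 1038, 21]);


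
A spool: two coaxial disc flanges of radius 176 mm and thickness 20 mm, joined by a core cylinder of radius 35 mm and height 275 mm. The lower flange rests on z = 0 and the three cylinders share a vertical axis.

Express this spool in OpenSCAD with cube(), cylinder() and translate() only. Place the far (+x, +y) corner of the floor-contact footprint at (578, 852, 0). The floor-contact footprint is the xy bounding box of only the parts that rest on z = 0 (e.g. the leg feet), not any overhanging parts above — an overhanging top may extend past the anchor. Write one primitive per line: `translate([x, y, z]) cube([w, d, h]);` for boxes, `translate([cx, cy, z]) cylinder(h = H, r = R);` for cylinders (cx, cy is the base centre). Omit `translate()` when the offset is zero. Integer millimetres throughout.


translate([402, 676, 0]) cylinder(h = 20, r = 176);
translate([402, 676, 20]) cylinder(h = 275, r = 35);
translate([402, 676, 295]) cylinder(h = 20, r = 176);


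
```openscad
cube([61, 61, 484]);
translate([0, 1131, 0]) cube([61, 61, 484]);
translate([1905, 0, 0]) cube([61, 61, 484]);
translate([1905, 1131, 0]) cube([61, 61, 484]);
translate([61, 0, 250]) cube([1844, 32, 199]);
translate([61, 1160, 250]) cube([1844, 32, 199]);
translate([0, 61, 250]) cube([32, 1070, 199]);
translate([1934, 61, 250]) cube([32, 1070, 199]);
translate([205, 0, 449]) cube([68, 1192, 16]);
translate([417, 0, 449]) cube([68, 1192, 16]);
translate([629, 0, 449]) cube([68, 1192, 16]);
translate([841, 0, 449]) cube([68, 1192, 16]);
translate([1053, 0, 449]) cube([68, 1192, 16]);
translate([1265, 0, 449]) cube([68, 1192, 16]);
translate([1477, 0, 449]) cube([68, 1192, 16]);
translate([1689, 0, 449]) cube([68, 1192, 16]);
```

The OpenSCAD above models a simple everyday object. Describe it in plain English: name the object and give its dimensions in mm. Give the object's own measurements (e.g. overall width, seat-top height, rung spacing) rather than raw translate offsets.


A bed frame 1966 mm long (x) by 1192 mm wide (y). Four 61×61 mm corner posts, 484 mm tall, at the corners of the footprint. Four rails of 32 mm thickness and 199 mm height run between adjacent posts with their undersides at z = 250 mm, their outer faces flush with the outside of the frame (the two x-running rails run between the posts' inner faces; the two y-running rails run between the posts' inner faces). 8 slats, each 68 mm wide (x) and 16 mm thick, lie across the top of the two x-running rails, running the full 1192 mm width of the frame in y; along x they sit between the end posts with a 144 mm gap after the −x posts and between neighbouring slats, leaving 148 mm before the +x posts.


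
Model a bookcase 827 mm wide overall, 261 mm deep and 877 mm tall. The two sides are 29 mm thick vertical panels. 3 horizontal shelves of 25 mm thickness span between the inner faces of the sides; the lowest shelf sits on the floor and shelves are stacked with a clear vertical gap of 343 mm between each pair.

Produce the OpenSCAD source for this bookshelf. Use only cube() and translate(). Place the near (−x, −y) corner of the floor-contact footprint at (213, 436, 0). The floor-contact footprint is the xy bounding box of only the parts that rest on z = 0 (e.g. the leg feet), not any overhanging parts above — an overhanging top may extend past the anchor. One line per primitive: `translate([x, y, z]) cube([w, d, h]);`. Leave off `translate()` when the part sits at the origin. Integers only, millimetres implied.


translate([213, 436, 0]) cube([29, 261, 877]);
translate([1011, 436, 0]) cube([29, 261, 877]);
translate([242, 436, 0]) cube([769, 261, 25]);
translate([242, 436, 368]) cube([769, 261, 25]);
translate([242, 436, 736]) cube([769, 261, 25]);


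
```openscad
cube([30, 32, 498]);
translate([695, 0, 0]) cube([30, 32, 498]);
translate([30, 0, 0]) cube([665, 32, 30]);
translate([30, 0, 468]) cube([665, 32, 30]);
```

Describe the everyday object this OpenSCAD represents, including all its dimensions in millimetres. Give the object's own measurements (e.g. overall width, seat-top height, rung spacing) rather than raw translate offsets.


A rectangular picture frame lying in the x–z plane (depth along y). The opening is 665 mm wide (x) by 438 mm tall (z), surrounded by a border 30 mm wide on all four sides. The frame is 32 mm deep and is made of two full-height vertical stiles with two horizontal rails fitted between them.


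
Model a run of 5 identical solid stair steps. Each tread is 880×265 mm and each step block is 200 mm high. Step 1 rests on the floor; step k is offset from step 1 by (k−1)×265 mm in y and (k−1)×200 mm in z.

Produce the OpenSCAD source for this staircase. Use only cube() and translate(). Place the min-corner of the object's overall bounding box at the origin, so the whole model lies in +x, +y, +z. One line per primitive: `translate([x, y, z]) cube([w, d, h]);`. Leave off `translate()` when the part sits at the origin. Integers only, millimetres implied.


cube([880, 265, 200]);
translate([0, 265, 200]) cube([880, 265, 200]);
translate([0, 530, 400]) cube([880, 265, 200]);
translate([0, 795, 600]) cube([880, 265, 200]);
translate([0, 1060, 800]) cube([880, 265, 200]);


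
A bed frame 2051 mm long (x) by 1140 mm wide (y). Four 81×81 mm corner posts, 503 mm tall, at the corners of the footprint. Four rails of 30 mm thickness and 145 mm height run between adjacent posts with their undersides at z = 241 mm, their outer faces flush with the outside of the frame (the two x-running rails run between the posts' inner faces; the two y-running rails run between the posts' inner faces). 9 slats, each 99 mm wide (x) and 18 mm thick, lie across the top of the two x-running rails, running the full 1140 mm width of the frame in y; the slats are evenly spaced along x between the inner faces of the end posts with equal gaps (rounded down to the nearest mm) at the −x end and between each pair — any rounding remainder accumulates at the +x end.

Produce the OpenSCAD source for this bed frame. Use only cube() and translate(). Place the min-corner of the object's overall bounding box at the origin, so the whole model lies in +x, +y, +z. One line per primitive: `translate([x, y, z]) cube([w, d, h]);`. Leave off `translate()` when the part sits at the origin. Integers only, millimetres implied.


cube([81, 81, 503]);
translate([0, 1059, 0]) cube([81, 81, 503]);
translate([1970, 0, 0]) cube([81, 81, 503]);
translate([1970, 1059, 0]) cube([81, 81, 503]);
translate([81, 0, 241]) cube([1889, 30, 145]);
translate([81, 1110, 241]) cube([1889, 30, 145]);
translate([0, 81, 241]) cube([30, 978, 145]);
translate([2021, 81, 241]) cube([30, 978, 145]);
translate([180, 0, 386]) cube([99, 1140, 18]);
translate([378, 0, 386]) cube([99, 1140, 18]);
translate([576, 0, 386]) cube([99, 1140, 18]);
translate([774, 0, 386]) cube([99, 1140, 18]);
translate([972, 0, 386]) cube([99, 1140, 18]);
translate([1170, 0, 386]) cube([99, 1140, 18]);
translate([1368, 0, 386]) cube([99, 1140, 18]);
translate([1566, 0, 386]) cube([99, 1140, 18]);
translate([1764, 0, 386]) cube([99, 1140, 18]);


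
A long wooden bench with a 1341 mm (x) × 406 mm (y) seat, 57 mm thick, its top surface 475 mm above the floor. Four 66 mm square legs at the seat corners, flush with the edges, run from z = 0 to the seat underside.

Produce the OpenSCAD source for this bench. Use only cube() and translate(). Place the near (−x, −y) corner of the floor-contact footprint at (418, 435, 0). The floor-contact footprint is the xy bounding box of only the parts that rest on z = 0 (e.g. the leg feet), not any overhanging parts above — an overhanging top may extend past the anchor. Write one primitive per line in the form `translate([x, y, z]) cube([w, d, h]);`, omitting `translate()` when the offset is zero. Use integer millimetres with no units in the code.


translate([418, 435, 418]) cube([1341, 406, 57]);
translate([418, 435, 0]) cube([66, 66, 418]);
translate([418, 775, 0]) cube([66, 66, 418]);
translate([1693, 435, 0]) cube([66, 66, 418]);
translate([1693, 775, 0]) cube([66, 66, 418]);


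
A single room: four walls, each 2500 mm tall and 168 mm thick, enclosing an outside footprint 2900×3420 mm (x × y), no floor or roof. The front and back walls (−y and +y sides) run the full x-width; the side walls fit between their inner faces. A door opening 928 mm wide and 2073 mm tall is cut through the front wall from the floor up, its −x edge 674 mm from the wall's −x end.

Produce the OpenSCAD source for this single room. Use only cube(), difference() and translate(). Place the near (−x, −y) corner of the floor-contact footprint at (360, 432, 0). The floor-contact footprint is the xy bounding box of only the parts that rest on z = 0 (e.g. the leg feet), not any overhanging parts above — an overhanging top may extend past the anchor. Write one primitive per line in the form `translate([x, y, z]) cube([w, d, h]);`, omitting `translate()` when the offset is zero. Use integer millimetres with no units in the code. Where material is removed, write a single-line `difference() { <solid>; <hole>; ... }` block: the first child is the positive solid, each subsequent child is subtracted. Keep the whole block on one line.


difference() { translate([360, 432, 0]) cube([2900, 168, 2500]); translate([1034, 432, 0]) cube([928, 168, 2073]); }
translate([360, 3684, 0]) cube([2900, 168, 2500]);
translate([360, 600, 0]) cube([168, 3084, 2500]);
translate([3092, 600, 0]) cube([168, 3084, 2500]);
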